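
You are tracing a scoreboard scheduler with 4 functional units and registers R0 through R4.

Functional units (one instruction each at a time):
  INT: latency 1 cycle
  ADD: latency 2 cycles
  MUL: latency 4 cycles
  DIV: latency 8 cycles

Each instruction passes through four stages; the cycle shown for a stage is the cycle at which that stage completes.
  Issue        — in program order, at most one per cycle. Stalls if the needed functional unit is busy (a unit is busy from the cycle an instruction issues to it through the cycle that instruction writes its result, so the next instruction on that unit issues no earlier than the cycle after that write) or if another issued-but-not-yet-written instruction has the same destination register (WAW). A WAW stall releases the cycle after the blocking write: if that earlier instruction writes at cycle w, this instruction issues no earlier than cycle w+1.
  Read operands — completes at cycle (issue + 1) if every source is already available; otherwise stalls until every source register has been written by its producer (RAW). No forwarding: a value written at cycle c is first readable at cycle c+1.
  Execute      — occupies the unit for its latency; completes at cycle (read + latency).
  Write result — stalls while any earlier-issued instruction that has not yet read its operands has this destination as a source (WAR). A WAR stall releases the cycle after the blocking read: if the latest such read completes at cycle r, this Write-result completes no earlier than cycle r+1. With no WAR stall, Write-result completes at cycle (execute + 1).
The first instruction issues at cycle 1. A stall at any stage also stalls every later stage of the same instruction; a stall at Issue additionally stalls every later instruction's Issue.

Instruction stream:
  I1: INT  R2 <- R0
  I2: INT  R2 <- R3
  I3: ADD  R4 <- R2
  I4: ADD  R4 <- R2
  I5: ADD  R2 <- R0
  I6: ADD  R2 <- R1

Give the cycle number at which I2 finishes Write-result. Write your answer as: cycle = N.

cycle = 8

[1] I1 dispatched to INT
[2] I1 operands ready
[3] I1 complete
[4] R2←I1
[5] I2 dispatched to INT
[6] I2 operands ready, I3 dispatched to ADD
[7] I2 complete
[8] R2←I2
[9] I3 operands ready
[11] I3 complete
[12] R4←I3
[13] I4 dispatched to ADD
[14] I4 operands ready
[16] I4 complete
[17] R4←I4
[18] I5 dispatched to ADD
[19] I5 operands ready
[21] I5 complete
[22] R2←I5
[23] I6 dispatched to ADD
[24] I6 operands ready
[26] I6 complete
[27] R2←I6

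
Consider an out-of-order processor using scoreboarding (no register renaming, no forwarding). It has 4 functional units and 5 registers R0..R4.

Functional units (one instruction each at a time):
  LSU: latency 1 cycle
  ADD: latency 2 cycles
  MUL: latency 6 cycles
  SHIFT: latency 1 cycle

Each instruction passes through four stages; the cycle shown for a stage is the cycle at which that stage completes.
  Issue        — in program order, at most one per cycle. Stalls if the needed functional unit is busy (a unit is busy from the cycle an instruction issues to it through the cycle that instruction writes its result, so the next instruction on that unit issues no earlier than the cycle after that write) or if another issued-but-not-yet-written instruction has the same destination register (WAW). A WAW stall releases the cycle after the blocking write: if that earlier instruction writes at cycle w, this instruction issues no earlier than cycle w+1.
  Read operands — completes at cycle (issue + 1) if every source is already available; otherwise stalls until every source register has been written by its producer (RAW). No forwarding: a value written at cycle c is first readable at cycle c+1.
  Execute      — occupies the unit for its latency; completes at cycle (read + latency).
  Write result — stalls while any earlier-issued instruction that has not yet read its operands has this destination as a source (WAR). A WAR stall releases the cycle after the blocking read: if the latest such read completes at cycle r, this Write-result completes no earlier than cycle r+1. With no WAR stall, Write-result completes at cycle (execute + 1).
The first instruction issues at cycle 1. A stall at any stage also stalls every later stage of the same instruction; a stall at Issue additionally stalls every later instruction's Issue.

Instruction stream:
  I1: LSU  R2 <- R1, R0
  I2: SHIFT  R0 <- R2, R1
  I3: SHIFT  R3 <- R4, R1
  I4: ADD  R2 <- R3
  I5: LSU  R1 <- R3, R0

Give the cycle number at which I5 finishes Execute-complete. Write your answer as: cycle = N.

  I1 | 1 | 2 | 3 | 4
  I2 | 2 | 5 | 6 | 7   RAW R2: wait I1 write@4
  I3 | 8 | 9 | 10 | 11   struct: SHIFT busy until I2 writes@7
  I4 | 9 | 12 | 14 | 15   RAW R3: wait I3 write@11
  I5 | 10 | 12 | 13 | 14   RAW R3: wait I3 write@11

cycle = 13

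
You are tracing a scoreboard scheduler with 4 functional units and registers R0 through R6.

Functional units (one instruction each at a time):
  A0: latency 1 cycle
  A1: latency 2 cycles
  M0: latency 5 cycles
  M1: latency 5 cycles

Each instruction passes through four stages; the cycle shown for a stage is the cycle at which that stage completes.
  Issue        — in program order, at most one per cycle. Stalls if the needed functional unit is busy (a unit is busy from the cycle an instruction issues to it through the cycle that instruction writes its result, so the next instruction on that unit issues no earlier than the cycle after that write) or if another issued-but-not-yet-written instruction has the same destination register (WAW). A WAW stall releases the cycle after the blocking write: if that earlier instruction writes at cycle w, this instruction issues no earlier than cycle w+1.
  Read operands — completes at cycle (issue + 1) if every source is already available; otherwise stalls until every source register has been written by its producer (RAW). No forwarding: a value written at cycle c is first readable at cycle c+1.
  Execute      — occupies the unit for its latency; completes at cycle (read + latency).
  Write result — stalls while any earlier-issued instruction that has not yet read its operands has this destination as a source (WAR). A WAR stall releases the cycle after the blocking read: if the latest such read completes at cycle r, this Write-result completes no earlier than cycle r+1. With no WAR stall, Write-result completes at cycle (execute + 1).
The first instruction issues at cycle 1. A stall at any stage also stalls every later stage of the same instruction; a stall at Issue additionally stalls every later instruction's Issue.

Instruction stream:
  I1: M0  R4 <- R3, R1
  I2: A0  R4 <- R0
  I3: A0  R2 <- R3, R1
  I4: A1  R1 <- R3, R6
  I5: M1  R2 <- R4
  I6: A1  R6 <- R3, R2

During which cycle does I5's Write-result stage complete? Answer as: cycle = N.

cycle = 24

[1] I1 dispatched to M0
[2] I1 operands ready
[7] I1 complete
[8] R4←I1
[9] I2 dispatched to A0
[10] I2 operands ready
[11] I2 complete
[12] R4←I2
[13] I3 dispatched to A0
[14] I3 operands ready · I4 dispatched to A1
[15] I3 complete · I4 operands ready
[16] R2←I3
[17] I4 complete · I5 dispatched to M1
[18] R1←I4 · I5 operands ready
[19] I6 dispatched to A1
[23] I5 complete
[24] R2←I5
[25] I6 operands ready
[27] I6 complete
[28] R6←I6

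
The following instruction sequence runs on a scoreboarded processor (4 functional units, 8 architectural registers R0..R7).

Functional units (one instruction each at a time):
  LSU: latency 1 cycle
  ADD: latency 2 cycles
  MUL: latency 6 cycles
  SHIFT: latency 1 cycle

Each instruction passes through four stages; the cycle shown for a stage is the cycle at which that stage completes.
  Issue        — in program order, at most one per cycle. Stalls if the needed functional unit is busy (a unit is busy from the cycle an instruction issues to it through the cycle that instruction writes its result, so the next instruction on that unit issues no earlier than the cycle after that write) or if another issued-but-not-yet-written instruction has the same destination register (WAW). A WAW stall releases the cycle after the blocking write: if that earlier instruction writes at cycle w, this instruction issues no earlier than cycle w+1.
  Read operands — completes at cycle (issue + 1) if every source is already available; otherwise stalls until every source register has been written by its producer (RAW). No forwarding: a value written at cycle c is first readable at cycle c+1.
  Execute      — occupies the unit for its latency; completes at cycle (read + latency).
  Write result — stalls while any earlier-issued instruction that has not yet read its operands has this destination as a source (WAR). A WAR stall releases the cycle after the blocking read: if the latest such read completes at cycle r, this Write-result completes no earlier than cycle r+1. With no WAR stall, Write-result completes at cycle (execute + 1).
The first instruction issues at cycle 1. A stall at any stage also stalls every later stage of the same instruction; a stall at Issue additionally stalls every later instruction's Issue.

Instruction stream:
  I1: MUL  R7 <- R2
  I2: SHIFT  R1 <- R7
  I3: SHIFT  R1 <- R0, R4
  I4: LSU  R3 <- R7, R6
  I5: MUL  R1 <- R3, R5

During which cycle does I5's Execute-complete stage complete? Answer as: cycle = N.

[I1] 1/2/8/9
[I2] 2/10/11/12  (RAW R7: wait I1 write@9)
[I3] 13/14/15/16  (struct: SHIFT busy until I2 writes@12)
[I4] 14/15/16/17
[I5] 17/18/24/25  (WAW R1: wait I3 write@16)

cycle = 24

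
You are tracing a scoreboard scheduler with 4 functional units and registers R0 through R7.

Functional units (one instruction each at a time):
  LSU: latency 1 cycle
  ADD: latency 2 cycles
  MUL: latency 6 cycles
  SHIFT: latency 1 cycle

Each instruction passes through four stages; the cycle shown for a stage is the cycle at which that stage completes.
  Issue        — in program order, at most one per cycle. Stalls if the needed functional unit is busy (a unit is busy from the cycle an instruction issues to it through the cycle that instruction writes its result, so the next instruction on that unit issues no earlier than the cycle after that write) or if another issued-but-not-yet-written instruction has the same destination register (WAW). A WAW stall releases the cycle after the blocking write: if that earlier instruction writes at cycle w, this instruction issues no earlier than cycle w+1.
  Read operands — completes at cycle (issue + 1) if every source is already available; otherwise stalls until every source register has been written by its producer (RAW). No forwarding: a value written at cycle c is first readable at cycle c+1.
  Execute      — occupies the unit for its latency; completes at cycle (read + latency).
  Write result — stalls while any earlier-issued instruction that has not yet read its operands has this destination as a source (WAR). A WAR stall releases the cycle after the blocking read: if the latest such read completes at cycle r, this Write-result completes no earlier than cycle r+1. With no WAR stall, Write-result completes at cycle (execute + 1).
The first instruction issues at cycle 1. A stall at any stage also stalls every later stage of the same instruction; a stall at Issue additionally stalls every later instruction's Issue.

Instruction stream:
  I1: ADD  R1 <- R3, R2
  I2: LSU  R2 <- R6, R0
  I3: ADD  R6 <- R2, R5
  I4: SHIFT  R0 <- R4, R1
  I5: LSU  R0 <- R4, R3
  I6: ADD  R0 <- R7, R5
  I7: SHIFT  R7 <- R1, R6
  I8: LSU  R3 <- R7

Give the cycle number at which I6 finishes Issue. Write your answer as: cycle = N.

cycle = 15

[1] issue I1 (ADD)
[2] I1 read-ops, issue I2 (LSU)
[3] I2 read-ops
[4] I1 finished on ADD, I2 finished on LSU
[5] I1→R1, I2→R2
[6] issue I3 (ADD)
[7] I3 read-ops, issue I4 (SHIFT)
[8] I4 read-ops
[9] I3 finished on ADD, I4 finished on SHIFT
[10] I3→R6, I4→R0
[11] issue I5 (LSU)
[12] I5 read-ops
[13] I5 finished on LSU
[14] I5→R0
[15] issue I6 (ADD)
[16] I6 read-ops, issue I7 (SHIFT)
[17] I7 read-ops, issue I8 (LSU)
[18] I6 finished on ADD, I7 finished on SHIFT
[19] I6→R0, I7→R7
[20] I8 read-ops
[21] I8 finished on LSU
[22] I8→R3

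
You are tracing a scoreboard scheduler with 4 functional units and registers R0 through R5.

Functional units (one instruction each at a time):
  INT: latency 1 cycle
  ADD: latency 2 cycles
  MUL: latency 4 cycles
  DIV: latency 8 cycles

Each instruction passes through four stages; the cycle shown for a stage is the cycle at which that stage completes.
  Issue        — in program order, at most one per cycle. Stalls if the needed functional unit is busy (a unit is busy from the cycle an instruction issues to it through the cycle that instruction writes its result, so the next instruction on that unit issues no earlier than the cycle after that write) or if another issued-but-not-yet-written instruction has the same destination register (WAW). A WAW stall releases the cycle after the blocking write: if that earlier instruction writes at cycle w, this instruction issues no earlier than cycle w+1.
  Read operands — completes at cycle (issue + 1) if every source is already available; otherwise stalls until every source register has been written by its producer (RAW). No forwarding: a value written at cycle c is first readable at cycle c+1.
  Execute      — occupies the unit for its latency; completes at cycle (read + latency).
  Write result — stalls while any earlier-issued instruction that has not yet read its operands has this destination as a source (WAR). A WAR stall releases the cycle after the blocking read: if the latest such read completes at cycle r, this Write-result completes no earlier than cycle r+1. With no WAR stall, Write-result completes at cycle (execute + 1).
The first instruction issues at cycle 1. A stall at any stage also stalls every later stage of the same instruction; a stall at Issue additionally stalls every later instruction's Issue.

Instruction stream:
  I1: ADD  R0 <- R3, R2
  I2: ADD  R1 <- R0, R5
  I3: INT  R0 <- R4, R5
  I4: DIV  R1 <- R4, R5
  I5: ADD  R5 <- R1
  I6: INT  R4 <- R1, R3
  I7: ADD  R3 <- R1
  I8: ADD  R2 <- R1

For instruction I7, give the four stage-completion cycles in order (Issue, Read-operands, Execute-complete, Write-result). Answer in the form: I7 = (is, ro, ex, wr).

I7 = (26, 27, 29, 30)

[I1] 1/2/4/5
[I2] 6/7/9/10  (struct: ADD busy until I1 writes@5)
[I3] 7/8/9/10
[I4] 11/12/20/21  (WAW R1: wait I2 write@10)
[I5] 12/22/24/25  (RAW R1: wait I4 write@21)
[I6] 13/22/23/24  (RAW R1: wait I4 write@21)
[I7] 26/27/29/30  (struct: ADD busy until I5 writes@25)
[I8] 31/32/34/35  (struct: ADD busy until I7 writes@30)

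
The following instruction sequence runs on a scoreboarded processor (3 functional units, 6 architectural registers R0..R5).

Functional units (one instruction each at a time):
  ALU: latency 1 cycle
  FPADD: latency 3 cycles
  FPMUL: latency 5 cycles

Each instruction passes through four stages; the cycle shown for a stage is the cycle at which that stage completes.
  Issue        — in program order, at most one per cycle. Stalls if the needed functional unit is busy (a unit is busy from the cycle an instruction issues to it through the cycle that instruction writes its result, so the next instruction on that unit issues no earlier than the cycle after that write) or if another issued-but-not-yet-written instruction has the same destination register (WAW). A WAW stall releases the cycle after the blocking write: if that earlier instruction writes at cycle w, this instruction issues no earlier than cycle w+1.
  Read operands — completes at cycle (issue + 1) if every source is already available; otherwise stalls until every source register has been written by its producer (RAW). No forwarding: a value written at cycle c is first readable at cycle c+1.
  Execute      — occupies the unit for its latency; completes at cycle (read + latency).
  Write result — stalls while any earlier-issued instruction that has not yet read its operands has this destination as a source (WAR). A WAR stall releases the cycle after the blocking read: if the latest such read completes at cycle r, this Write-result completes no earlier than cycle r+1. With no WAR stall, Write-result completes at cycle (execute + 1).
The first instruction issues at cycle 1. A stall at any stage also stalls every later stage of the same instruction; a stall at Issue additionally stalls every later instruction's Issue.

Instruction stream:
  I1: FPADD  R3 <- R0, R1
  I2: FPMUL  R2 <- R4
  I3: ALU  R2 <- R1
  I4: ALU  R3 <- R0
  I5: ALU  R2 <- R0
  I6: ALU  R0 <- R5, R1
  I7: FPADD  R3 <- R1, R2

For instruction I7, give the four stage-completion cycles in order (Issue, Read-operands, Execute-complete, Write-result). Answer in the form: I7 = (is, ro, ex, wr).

  I1 | 1 | 2 | 5 | 6
  I2 | 2 | 3 | 8 | 9
  I3 | 10 | 11 | 12 | 13   WAW R2: wait I2 write@9
  I4 | 14 | 15 | 16 | 17   struct: ALU busy until I3 writes@13
  I5 | 18 | 19 | 20 | 21   struct: ALU busy until I4 writes@17
  I6 | 22 | 23 | 24 | 25   struct: ALU busy until I5 writes@21
  I7 | 23 | 24 | 27 | 28

I7 = (23, 24, 27, 28)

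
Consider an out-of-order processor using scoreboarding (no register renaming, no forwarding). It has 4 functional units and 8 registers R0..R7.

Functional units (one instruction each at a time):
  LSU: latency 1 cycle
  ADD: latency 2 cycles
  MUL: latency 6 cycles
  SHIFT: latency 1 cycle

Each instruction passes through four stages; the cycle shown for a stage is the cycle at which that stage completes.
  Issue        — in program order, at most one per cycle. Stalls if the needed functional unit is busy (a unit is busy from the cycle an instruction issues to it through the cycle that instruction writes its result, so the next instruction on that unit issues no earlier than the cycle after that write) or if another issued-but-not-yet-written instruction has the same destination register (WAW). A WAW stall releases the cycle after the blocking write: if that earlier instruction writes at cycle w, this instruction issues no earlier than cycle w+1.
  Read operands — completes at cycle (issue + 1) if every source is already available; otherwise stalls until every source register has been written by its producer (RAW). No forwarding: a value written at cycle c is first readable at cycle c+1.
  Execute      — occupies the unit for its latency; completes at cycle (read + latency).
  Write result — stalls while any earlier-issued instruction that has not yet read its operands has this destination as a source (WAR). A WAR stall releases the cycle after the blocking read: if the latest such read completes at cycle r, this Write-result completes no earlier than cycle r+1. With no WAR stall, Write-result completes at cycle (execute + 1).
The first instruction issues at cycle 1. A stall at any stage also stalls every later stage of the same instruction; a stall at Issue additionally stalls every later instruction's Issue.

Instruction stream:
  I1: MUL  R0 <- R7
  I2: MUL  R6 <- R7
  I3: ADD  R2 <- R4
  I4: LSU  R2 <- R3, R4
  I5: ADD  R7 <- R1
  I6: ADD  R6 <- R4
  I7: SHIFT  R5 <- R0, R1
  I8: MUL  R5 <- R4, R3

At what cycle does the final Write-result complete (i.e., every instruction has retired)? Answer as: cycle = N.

1) issue 1, read 2, done 8, write 9
2) issue 10, read 11, done 17, write 18  <struct: MUL busy until I1 writes@9>
3) issue 11, read 12, done 14, write 15
4) issue 16, read 17, done 18, write 19  <WAW R2: wait I3 write@15>
5) issue 17, read 18, done 20, write 21
6) issue 22, read 23, done 25, write 26  <struct: ADD busy until I5 writes@21>
7) issue 23, read 24, done 25, write 26
8) issue 27, read 28, done 34, write 35  <WAW R5: wait I7 write@26>

cycle = 35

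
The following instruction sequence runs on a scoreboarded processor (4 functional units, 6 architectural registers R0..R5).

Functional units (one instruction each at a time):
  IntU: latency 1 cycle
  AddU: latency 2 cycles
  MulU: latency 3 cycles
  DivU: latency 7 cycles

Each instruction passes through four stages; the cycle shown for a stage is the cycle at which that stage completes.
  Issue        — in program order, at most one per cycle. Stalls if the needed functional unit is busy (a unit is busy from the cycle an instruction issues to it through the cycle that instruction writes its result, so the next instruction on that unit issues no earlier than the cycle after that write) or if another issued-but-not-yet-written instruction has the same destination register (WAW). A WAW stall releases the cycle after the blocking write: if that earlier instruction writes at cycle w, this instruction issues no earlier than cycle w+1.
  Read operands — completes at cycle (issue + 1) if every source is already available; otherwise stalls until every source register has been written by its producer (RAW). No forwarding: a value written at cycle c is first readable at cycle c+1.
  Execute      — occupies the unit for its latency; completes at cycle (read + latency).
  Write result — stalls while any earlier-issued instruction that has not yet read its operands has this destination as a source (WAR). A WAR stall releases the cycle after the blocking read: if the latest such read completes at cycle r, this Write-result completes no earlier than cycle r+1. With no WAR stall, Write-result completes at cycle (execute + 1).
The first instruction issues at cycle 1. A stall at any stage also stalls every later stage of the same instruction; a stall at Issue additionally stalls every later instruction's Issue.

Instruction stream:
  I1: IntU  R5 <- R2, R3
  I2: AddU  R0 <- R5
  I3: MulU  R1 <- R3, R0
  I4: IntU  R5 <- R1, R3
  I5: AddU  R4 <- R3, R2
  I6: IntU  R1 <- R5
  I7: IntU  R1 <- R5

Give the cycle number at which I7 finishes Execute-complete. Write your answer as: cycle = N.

cycle = 23

I1  is:1  ro:2  ex:3  wr:4
I2  is:2  ro:5  ex:7  wr:8  — RAW R5: wait I1 write@4
I3  is:3  ro:9  ex:12  wr:13  — RAW R0: wait I2 write@8
I4  is:5  ro:14  ex:15  wr:16  — struct: IntU busy until I1 writes@4, RAW R1: wait I3 write@13
I5  is:9  ro:10  ex:12  wr:13  — struct: AddU busy until I2 writes@8
I6  is:17  ro:18  ex:19  wr:20  — struct: IntU busy until I4 writes@16
I7  is:21  ro:22  ex:23  wr:24  — struct: IntU busy until I6 writes@20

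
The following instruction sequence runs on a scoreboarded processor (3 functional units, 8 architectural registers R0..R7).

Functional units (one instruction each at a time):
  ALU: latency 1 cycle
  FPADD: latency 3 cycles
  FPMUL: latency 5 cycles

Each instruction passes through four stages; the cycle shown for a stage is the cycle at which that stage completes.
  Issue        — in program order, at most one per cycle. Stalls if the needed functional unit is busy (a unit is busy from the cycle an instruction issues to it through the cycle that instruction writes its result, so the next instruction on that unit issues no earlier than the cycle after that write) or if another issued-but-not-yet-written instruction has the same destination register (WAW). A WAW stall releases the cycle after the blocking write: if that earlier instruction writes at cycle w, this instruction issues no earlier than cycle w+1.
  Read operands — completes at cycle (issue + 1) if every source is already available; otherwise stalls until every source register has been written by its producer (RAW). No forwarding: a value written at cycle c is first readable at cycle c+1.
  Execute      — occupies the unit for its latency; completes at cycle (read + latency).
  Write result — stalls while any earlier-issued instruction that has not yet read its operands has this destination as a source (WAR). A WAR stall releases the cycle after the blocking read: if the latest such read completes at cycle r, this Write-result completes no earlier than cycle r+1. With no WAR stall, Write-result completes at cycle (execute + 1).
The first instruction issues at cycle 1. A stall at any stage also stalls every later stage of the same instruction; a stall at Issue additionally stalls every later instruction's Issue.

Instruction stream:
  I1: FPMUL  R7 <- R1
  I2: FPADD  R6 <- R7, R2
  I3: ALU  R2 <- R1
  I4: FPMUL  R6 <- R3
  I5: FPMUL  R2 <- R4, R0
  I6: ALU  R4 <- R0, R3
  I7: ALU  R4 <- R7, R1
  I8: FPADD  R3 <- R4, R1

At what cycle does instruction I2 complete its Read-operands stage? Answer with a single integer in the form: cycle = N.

[1] issue I1 (FPMUL)
[2] I1 read-ops; issue I2 (FPADD)
[3] issue I3 (ALU)
[4] I3 read-ops
[5] I3 finished on ALU
[7] I1 finished on FPMUL
[8] I1→R7
[9] I2 read-ops
[10] I3→R2
[12] I2 finished on FPADD
[13] I2→R6
[14] issue I4 (FPMUL)
[15] I4 read-ops
[20] I4 finished on FPMUL
[21] I4→R6
[22] issue I5 (FPMUL)
[23] I5 read-ops; issue I6 (ALU)
[24] I6 read-ops
[25] I6 finished on ALU
[26] I6→R4
[27] issue I7 (ALU)
[28] I5 finished on FPMUL; I7 read-ops; issue I8 (FPADD)
[29] I5→R2; I7 finished on ALU
[30] I7→R4
[31] I8 read-ops
[34] I8 finished on FPADD
[35] I8→R3

cycle = 9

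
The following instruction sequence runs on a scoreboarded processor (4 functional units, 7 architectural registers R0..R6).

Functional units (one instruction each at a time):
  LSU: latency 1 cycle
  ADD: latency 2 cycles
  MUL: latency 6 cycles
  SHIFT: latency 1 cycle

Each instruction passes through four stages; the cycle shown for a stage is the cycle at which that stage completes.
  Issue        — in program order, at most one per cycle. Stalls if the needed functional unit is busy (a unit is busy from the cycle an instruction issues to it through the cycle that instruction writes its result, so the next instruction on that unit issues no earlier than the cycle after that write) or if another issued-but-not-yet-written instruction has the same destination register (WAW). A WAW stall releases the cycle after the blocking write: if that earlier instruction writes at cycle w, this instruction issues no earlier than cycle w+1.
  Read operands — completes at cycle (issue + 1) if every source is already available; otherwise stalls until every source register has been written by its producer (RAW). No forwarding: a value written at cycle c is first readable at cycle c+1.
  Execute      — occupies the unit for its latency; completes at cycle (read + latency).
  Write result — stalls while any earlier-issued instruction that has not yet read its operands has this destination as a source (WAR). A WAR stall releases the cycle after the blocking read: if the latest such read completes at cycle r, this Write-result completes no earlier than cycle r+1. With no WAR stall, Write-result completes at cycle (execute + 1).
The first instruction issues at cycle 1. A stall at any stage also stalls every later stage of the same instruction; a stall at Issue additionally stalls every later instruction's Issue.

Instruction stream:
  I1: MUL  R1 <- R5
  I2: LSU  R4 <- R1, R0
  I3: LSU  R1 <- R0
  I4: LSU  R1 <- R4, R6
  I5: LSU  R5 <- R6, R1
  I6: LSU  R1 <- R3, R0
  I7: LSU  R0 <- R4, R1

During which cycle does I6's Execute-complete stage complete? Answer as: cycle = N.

cycle = 27

c1: I1→MUL
c2: I1 RO · I2→LSU
c8: I1 EX
c9: I1 WR R1
c10: I2 RO
c11: I2 EX
c12: I2 WR R4
c13: I3→LSU
c14: I3 RO
c15: I3 EX
c16: I3 WR R1
c17: I4→LSU
c18: I4 RO
c19: I4 EX
c20: I4 WR R1
c21: I5→LSU
c22: I5 RO
c23: I5 EX
c24: I5 WR R5
c25: I6→LSU
c26: I6 RO
c27: I6 EX
c28: I6 WR R1
c29: I7→LSU
c30: I7 RO
c31: I7 EX
c32: I7 WR R0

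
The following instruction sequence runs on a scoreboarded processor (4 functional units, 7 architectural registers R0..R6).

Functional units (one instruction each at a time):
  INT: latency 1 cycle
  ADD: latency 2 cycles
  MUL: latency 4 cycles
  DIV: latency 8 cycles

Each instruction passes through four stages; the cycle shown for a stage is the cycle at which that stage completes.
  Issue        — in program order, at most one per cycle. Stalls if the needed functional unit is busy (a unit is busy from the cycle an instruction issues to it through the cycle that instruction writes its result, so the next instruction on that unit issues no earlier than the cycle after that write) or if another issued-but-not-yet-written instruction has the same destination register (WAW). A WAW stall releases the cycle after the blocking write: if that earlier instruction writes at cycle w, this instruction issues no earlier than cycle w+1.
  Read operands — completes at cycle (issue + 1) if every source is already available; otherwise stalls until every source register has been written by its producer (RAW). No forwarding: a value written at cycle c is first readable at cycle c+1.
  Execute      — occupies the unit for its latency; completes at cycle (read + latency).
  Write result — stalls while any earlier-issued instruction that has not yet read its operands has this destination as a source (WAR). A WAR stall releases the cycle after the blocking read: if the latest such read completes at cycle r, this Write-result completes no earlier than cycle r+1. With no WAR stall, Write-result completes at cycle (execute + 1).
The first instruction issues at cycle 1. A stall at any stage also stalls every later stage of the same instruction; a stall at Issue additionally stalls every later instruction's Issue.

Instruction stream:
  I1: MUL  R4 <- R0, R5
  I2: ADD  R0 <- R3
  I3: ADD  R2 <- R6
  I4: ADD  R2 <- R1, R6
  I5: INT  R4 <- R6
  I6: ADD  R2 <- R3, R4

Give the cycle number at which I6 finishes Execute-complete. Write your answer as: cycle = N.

cycle = 20

c1: issue I1 (MUL)
c2: I1 read-ops · issue I2 (ADD)
c3: I2 read-ops
c5: I2 finished on ADD
c6: I1 finished on MUL · I2→R0
c7: I1→R4 · issue I3 (ADD)
c8: I3 read-ops
c10: I3 finished on ADD
c11: I3→R2
c12: issue I4 (ADD)
c13: I4 read-ops · issue I5 (INT)
c14: I5 read-ops
c15: I4 finished on ADD · I5 finished on INT
c16: I4→R2 · I5→R4
c17: issue I6 (ADD)
c18: I6 read-ops
c20: I6 finished on ADD
c21: I6→R2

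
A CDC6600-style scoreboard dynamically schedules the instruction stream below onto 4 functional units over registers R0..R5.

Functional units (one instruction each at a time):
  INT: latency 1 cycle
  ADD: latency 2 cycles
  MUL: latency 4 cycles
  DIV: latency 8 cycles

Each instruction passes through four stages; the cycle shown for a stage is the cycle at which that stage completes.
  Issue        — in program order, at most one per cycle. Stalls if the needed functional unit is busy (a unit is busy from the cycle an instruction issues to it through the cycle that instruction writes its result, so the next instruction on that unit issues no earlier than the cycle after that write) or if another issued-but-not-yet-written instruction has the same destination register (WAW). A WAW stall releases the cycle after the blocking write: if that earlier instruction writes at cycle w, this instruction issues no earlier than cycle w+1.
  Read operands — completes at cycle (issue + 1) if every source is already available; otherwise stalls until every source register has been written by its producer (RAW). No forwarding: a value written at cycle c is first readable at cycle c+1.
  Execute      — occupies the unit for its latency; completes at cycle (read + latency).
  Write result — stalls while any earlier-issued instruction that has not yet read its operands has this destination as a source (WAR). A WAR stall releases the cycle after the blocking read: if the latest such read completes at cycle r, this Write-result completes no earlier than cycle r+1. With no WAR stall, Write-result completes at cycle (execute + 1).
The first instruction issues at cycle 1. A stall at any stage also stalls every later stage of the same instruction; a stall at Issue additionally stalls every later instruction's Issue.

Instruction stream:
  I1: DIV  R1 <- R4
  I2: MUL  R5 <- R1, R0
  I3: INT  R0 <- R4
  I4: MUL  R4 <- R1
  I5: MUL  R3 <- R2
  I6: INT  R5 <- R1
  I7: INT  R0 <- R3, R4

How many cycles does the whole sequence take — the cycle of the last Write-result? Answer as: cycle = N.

t=1  I1 issues→DIV
t=2  I1 reads | I2 issues→MUL
t=3  I3 issues→INT
t=4  I3 reads
t=5  I3 exec-done
t=10  I1 exec-done
t=11  I1 writes R1
t=12  I2 reads
t=13  I3 writes R0
t=16  I2 exec-done
t=17  I2 writes R5
t=18  I4 issues→MUL
t=19  I4 reads
t=23  I4 exec-done
t=24  I4 writes R4
t=25  I5 issues→MUL
t=26  I5 reads | I6 issues→INT
t=27  I6 reads
t=28  I6 exec-done
t=29  I6 writes R5
t=30  I5 exec-done | I7 issues→INT
t=31  I5 writes R3
t=32  I7 reads
t=33  I7 exec-done
t=34  I7 writes R0

cycle = 34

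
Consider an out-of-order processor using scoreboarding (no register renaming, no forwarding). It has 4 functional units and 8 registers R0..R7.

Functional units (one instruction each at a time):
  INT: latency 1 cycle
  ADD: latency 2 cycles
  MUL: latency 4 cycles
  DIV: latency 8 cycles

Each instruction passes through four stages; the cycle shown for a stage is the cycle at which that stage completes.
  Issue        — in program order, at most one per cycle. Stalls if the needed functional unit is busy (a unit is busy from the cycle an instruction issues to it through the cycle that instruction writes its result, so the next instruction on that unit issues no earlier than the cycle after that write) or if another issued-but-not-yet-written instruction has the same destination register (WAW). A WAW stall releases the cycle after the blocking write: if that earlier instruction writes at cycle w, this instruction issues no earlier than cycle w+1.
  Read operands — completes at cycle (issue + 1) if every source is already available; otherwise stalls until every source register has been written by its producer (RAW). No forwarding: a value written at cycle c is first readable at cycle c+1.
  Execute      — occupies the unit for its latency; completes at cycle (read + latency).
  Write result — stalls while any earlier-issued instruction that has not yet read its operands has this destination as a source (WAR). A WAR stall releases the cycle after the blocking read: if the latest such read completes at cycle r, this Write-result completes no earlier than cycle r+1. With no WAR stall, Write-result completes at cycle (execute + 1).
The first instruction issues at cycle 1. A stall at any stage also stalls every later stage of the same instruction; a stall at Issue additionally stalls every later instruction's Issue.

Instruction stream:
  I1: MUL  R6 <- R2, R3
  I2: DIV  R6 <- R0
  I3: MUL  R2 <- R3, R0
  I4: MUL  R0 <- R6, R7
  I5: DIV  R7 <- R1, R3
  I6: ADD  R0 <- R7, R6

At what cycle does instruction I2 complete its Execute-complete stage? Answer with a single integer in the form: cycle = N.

cycle 1: issue I1 (MUL)
cycle 2: I1 read-ops
cycle 6: I1 finished on MUL
cycle 7: I1→R6
cycle 8: issue I2 (DIV)
cycle 9: I2 read-ops, issue I3 (MUL)
cycle 10: I3 read-ops
cycle 14: I3 finished on MUL
cycle 15: I3→R2
cycle 16: issue I4 (MUL)
cycle 17: I2 finished on DIV
cycle 18: I2→R6
cycle 19: I4 read-ops, issue I5 (DIV)
cycle 20: I5 read-ops
cycle 23: I4 finished on MUL
cycle 24: I4→R0
cycle 25: issue I6 (ADD)
cycle 28: I5 finished on DIV
cycle 29: I5→R7
cycle 30: I6 read-ops
cycle 32: I6 finished on ADD
cycle 33: I6→R0

cycle = 17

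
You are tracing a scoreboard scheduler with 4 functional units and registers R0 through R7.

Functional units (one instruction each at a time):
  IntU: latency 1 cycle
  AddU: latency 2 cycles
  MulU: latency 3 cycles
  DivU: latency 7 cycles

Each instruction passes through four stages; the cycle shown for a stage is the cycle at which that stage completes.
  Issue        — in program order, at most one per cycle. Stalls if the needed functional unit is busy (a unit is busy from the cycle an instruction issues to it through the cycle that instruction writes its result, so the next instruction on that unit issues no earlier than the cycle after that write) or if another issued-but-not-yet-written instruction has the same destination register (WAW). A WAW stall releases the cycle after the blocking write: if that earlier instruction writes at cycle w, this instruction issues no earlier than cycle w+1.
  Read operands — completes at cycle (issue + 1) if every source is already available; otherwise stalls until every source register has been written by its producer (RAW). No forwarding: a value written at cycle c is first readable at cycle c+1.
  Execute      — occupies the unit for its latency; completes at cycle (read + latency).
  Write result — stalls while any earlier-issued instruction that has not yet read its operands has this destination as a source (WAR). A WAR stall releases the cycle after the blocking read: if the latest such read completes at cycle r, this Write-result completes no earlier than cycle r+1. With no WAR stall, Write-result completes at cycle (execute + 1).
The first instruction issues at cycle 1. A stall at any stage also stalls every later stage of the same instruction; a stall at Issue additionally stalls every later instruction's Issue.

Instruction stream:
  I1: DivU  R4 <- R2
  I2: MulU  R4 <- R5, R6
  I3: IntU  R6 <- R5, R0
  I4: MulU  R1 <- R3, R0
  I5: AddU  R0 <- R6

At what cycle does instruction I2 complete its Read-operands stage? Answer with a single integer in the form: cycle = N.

[I1] 1/2/9/10
[I2] 11/12/15/16  (WAW R4: wait I1 write@10)
[I3] 12/13/14/15
[I4] 17/18/21/22  (struct: MulU busy until I2 writes@16)
[I5] 18/19/21/22

cycle = 12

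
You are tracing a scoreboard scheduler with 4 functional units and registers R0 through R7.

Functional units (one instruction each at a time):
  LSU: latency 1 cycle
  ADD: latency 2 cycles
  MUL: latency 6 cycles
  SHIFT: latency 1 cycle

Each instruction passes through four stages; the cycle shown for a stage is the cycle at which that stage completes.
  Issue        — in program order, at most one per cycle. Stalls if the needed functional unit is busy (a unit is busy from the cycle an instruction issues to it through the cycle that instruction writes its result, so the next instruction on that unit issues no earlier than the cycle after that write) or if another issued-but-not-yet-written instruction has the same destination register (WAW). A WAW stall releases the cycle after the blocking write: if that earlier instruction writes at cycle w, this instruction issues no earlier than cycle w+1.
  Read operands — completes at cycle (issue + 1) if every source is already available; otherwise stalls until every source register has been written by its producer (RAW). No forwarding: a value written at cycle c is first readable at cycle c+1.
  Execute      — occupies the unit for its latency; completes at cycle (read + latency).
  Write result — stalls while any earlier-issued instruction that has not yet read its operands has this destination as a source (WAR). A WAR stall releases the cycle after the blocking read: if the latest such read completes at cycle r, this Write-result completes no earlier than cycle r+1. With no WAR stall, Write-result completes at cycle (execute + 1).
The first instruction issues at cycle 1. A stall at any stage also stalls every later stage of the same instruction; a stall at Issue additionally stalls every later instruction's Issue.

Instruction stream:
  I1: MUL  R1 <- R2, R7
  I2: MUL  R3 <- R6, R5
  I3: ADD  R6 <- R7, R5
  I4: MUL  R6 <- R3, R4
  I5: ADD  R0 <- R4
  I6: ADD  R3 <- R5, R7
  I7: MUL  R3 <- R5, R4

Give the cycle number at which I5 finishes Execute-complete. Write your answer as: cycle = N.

cycle = 23

c1: issue I1 (MUL)
c2: I1 read-ops
c8: I1 finished on MUL
c9: I1→R1
c10: issue I2 (MUL)
c11: I2 read-ops · issue I3 (ADD)
c12: I3 read-ops
c14: I3 finished on ADD
c15: I3→R6
c17: I2 finished on MUL
c18: I2→R3
c19: issue I4 (MUL)
c20: I4 read-ops · issue I5 (ADD)
c21: I5 read-ops
c23: I5 finished on ADD
c24: I5→R0
c25: issue I6 (ADD)
c26: I4 finished on MUL · I6 read-ops
c27: I4→R6
c28: I6 finished on ADD
c29: I6→R3
c30: issue I7 (MUL)
c31: I7 read-ops
c37: I7 finished on MUL
c38: I7→R3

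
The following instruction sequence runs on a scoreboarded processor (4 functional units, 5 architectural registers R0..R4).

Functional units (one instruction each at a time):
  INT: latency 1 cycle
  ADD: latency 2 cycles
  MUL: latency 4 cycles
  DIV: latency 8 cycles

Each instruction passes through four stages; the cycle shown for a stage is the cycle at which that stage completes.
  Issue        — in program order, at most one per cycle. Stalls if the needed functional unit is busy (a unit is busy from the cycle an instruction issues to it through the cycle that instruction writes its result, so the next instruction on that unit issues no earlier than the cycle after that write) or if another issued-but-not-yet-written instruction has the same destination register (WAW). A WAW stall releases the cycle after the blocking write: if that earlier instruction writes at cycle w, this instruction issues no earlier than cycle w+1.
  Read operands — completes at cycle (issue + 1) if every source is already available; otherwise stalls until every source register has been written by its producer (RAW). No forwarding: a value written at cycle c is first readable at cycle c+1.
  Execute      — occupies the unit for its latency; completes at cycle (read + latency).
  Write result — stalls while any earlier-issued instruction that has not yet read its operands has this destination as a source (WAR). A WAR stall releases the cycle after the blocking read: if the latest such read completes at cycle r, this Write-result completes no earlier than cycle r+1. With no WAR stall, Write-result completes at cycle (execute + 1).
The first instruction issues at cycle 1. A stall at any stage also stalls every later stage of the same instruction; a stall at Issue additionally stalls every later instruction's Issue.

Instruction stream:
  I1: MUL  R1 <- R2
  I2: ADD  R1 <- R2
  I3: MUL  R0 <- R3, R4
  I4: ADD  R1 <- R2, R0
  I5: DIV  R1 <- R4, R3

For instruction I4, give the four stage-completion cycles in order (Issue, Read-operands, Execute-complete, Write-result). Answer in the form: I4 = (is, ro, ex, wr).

  I1 | 1 | 2 | 6 | 7
  I2 | 8 | 9 | 11 | 12   WAW R1: wait I1 write@7
  I3 | 9 | 10 | 14 | 15
  I4 | 13 | 16 | 18 | 19   struct: ADD busy until I2 writes@12 · RAW R0: wait I3 write@15
  I5 | 20 | 21 | 29 | 30   WAW R1: wait I4 write@19

I4 = (13, 16, 18, 19)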